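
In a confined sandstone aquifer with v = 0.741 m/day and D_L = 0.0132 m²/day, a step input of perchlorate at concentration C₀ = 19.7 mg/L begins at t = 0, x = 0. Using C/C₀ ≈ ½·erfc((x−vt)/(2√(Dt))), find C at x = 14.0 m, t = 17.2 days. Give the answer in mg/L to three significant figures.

0.616 mg/L

For a continuous step input, C/C₀ ≈ ½·erfc((x−vt)/(2√(Dt))).
vt = 0.741 × 17.2 = 12.7452 m and 2√(Dt) = 2√(0.0132 × 17.2) = 0.9530 m.
Argument (x−vt)/(2√(Dt)) = (14.0 − 12.7452)/0.9530 = 1.317; ½·erfc(1.317) = 0.03126.
C = 19.7 × 0.03126 = 0.616 mg/L.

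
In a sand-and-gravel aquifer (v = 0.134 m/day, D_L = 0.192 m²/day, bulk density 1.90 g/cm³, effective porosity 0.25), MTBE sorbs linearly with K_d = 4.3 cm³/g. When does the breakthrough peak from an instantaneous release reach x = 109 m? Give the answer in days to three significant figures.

Retardation factor R = 1 + ρ_b·K_d/n = 1 + 1.90 × 4.3/0.25 = 33.68.
Sorption retards both mechanisms: v_R = v/R = 0.003979 m/day, D_R = D/R = 0.005701 m²/day.
Peak time from v_R²t² + 2D_R t − x² = 0: t = (√(D_R² + v_R²x²) − D_R)/v_R².
√(D_R² + v_R²x²) = √(0.005701² + 0.003979² × 109²) = 0.4337; v_R² = 1.583e-05.
t = (0.4337 − 0.005701)/1.583e-05 = 27000 days.

27000 days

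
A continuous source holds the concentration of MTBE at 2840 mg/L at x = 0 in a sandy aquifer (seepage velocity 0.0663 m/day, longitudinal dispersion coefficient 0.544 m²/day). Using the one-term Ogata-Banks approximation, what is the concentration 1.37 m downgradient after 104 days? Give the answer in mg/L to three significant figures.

For a continuous step input, C/C₀ ≈ ½·erfc((x−vt)/(2√(Dt))).
vt = 0.0663 × 104 = 6.8952 m and 2√(Dt) = 2√(0.544 × 104) = 15.04 m.
Argument (x−vt)/(2√(Dt)) = (1.37 − 6.8952)/15.04 = -0.3674; ½·erfc(-0.3674) = 0.6983.
C = 2840 × 0.6983 = 1980 mg/L.

1980 mg/L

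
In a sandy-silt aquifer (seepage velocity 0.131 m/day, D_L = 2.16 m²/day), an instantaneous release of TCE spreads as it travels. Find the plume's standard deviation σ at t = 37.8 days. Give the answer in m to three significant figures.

Dispersive spreading gives a Gaussian with σ² = 2Dt; advection only shifts the center.
σ = √(2 × 2.16 × 37.8) = 12.8 m.

12.8 m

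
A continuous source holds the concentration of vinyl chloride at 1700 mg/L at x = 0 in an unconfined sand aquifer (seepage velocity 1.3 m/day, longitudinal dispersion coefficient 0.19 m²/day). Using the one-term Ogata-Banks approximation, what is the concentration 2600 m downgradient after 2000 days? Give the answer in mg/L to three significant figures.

850 mg/L

For a continuous step input, C/C₀ ≈ ½·erfc((x−vt)/(2√(Dt))).
vt = 1.3 × 2000 = 2600 m and 2√(Dt) = 2√(0.19 × 2000) = 38.99 m.
Argument (x−vt)/(2√(Dt)) = (2600 − 2600)/38.99 = 0; ½·erfc(0) = 0.5000.
C = 1700 × 0.5000 = 850 mg/L.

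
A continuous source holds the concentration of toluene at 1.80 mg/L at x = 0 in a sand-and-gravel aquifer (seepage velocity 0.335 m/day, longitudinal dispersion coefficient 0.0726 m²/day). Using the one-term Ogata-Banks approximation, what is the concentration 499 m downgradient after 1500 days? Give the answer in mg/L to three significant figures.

For a continuous step input, C/C₀ ≈ ½·erfc((x−vt)/(2√(Dt))).
vt = 0.335 × 1500 = 502.5 m and 2√(Dt) = 2√(0.0726 × 1500) = 20.87 m.
Argument (x−vt)/(2√(Dt)) = (499 − 502.5)/20.87 = -0.1677; ½·erfc(-0.1677) = 0.5937.
C = 1.80 × 0.5937 = 1.07 mg/L.

1.07 mg/L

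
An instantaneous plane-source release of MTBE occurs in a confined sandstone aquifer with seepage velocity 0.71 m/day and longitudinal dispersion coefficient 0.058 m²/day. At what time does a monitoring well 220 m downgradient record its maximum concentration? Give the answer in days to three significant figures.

For the 1D instantaneous-source solution, setting ∂C/∂t = 0 at fixed x gives v²t² + 2Dt − x² = 0, so t = (√(D² + v²x²) − D)/v².
√(D² + v²x²) = √(0.058² + 0.71² × 220²) = 156.2; v² = 0.5041.
t = (156.2 − 0.058)/0.5041 = 310 days (vs. the pure-advection estimate x/v = 310 d).

310 days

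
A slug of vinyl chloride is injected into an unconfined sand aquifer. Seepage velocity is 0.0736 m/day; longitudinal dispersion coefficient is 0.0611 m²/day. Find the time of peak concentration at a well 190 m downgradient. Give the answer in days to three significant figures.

2570 days

For the 1D instantaneous-source solution, setting ∂C/∂t = 0 at fixed x gives v²t² + 2Dt − x² = 0, so t = (√(D² + v²x²) − D)/v².
√(D² + v²x²) = √(0.0611² + 0.0736² × 190²) = 13.98; v² = 0.00541696.
t = (13.98 − 0.0611)/0.00541696 = 2570 days (vs. the pure-advection estimate x/v = 2580 d).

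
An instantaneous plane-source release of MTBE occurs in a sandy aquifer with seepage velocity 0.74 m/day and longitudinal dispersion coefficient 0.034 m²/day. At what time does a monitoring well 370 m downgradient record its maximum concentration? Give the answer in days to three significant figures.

500 days

For the 1D instantaneous-source solution, setting ∂C/∂t = 0 at fixed x gives v²t² + 2Dt − x² = 0, so t = (√(D² + v²x²) − D)/v².
√(D² + v²x²) = √(0.034² + 0.74² × 370²) = 273.8; v² = 0.5476.
t = (273.8 − 0.034)/0.5476 = 500 days (vs. the pure-advection estimate x/v = 500 d).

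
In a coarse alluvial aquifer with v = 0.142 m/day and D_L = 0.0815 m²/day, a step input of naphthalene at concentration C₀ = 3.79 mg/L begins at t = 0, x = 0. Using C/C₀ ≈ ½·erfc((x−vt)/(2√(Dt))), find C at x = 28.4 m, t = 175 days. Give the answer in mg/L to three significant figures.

0.959 mg/L

For a continuous step input, C/C₀ ≈ ½·erfc((x−vt)/(2√(Dt))).
vt = 0.142 × 175 = 24.85 m and 2√(Dt) = 2√(0.0815 × 175) = 7.553 m.
Argument (x−vt)/(2√(Dt)) = (28.4 − 24.85)/7.553 = 0.4700; ½·erfc(0.4700) = 0.2531.
C = 3.79 × 0.2531 = 0.959 mg/L.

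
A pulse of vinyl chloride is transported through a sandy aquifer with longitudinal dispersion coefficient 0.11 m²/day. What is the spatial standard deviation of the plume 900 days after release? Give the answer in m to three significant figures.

14.1 m

Dispersive spreading gives a Gaussian with σ² = 2Dt; advection only shifts the center.
σ = √(2 × 0.11 × 900) = 14.1 m.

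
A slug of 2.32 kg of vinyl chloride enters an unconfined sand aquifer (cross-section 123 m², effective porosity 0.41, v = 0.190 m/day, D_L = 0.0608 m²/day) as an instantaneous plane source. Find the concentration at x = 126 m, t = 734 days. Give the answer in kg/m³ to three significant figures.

0.000704 kg/m³

For an instantaneous plane source, C(x,t) = M/(n_e·A·√(4πDt)) · exp(−(x−vt)²/(4Dt)), with n_e·A the pore (flow) area.
Plume center vt = 0.190 × 734 = 139.46 m, so the well at 126 m is 13.46 m upgradient of the peak.
√(4πDt) = 23.68 m, giving peak height M/(n_e·A·√(4πDt)) = 2.32/(0.41 × 123 × 23.68) = 0.001943 kg/m³.
(x−vt)²/(4Dt) = (-13.46)²/(4 × 0.0608 × 734) = 1.015; exp(−1.015) = 0.3624.
C = 0.001943 × 0.3624 = 0.000704 kg/m³.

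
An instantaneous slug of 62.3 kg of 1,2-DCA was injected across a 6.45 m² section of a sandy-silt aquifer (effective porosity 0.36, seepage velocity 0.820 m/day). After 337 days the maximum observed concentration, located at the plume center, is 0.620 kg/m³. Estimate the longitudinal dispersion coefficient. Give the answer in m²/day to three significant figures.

At the plume center C_max = M/(n_e·A·√(4πDt)), so D = M²/(4πt·(n_e·A·C_max)²).
n_e·A·C_max = 0.36 × 6.45 × 0.620 = 1.440 kg/m.
D = 62.3²/(4π × 337 × 1.440²) = 0.442 m²/day.

0.442 m²/day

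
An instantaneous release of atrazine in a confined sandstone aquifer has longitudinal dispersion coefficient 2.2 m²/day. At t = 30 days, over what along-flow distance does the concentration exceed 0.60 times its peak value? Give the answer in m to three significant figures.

23.2 m

The plume is Gaussian with σ = √(2Dt) = √(2 × 2.2 × 30) = 11.49 m.
C/C_peak = exp(−Δx²/(2σ²)) = 0.60 ⇒ Δx = σ·√(−2 ln 0.60) = 11.49 × 1.011 = 11.62 m.
Width = 2Δx = 23.2 m.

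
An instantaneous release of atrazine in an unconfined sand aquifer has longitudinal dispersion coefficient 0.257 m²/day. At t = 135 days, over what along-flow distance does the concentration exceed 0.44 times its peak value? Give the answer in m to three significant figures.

The plume is Gaussian with σ = √(2Dt) = √(2 × 0.257 × 135) = 8.330 m.
C/C_peak = exp(−Δx²/(2σ²)) = 0.44 ⇒ Δx = σ·√(−2 ln 0.44) = 8.330 × 1.281 = 10.67 m.
Width = 2Δx = 21.3 m.

21.3 m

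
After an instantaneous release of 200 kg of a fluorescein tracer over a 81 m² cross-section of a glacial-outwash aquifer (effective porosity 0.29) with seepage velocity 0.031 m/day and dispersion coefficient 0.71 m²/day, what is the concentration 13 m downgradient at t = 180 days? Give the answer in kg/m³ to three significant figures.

For an instantaneous plane source, C(x,t) = M/(n_e·A·√(4πDt)) · exp(−(x−vt)²/(4Dt)), with n_e·A the pore (flow) area.
Plume center vt = 0.031 × 180 = 5.58 m, so the well at 13 m is 7.42 m downgradient of the peak.
√(4πDt) = 40.07 m, giving peak height M/(n_e·A·√(4πDt)) = 200/(0.29 × 81 × 40.07) = 0.2125 kg/m³.
(x−vt)²/(4Dt) = (7.42)²/(4 × 0.71 × 180) = 0.1077; exp(−0.1077) = 0.8979.
C = 0.2125 × 0.8979 = 0.191 kg/m³.

0.191 kg/m³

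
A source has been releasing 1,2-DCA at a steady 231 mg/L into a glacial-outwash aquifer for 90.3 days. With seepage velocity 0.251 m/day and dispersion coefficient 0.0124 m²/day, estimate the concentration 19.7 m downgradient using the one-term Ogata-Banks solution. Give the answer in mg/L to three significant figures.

For a continuous step input, C/C₀ ≈ ½·erfc((x−vt)/(2√(Dt))).
vt = 0.251 × 90.3 = 22.6653 m and 2√(Dt) = 2√(0.0124 × 90.3) = 2.116 m.
Argument (x−vt)/(2√(Dt)) = (19.7 − 22.6653)/2.116 = -1.401; ½·erfc(-1.401) = 0.9762.
C = 231 × 0.9762 = 226 mg/L.

226 mg/L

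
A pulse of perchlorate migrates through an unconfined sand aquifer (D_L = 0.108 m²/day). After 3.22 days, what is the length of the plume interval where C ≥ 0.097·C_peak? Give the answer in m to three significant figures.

The plume is Gaussian with σ = √(2Dt) = √(2 × 0.108 × 3.22) = 0.8340 m.
C/C_peak = exp(−Δx²/(2σ²)) = 0.097 ⇒ Δx = σ·√(−2 ln 0.097) = 0.8340 × 2.160 = 1.801 m.
Width = 2Δx = 3.60 m.

3.60 m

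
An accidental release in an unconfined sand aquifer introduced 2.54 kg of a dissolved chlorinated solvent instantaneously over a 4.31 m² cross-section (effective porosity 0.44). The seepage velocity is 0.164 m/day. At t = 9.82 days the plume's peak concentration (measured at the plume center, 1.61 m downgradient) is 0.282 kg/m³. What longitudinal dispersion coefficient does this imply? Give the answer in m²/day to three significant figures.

0.183 m²/day

At the plume center C_max = M/(n_e·A·√(4πDt)), so D = M²/(4πt·(n_e·A·C_max)²).
n_e·A·C_max = 0.44 × 4.31 × 0.282 = 0.5348 kg/m.
D = 2.54²/(4π × 9.82 × 0.5348²) = 0.183 m²/day.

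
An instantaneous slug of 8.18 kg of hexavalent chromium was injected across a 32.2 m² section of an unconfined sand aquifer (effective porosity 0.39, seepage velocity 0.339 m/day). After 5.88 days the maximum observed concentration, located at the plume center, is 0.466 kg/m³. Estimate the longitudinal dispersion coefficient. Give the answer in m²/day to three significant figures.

0.0264 m²/day

At the plume center C_max = M/(n_e·A·√(4πDt)), so D = M²/(4πt·(n_e·A·C_max)²).
n_e·A·C_max = 0.39 × 32.2 × 0.466 = 5.852 kg/m.
D = 8.18²/(4π × 5.88 × 5.852²) = 0.0264 m²/day.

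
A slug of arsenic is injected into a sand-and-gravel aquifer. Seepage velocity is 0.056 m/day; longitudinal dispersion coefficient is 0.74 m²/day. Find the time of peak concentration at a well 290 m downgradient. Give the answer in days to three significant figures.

4950 days

For the 1D instantaneous-source solution, setting ∂C/∂t = 0 at fixed x gives v²t² + 2Dt − x² = 0, so t = (√(D² + v²x²) − D)/v².
√(D² + v²x²) = √(0.74² + 0.056² × 290²) = 16.26; v² = 0.003136.
t = (16.26 − 0.74)/0.003136 = 4950 days (vs. the pure-advection estimate x/v = 5180 d).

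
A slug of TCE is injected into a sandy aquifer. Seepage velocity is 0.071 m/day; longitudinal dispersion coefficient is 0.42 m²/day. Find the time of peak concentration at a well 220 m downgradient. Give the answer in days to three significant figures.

For the 1D instantaneous-source solution, setting ∂C/∂t = 0 at fixed x gives v²t² + 2Dt − x² = 0, so t = (√(D² + v²x²) − D)/v².
√(D² + v²x²) = √(0.42² + 0.071² × 220²) = 15.63; v² = 0.005041.
t = (15.63 − 0.42)/0.005041 = 3020 days (vs. the pure-advection estimate x/v = 3100 d).

3020 days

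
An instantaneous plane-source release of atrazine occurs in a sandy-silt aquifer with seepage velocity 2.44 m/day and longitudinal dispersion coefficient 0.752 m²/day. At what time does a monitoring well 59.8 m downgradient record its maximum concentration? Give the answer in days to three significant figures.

For the 1D instantaneous-source solution, setting ∂C/∂t = 0 at fixed x gives v²t² + 2Dt − x² = 0, so t = (√(D² + v²x²) − D)/v².
√(D² + v²x²) = √(0.752² + 2.44² × 59.8²) = 145.9; v² = 5.9536.
t = (145.9 − 0.752)/5.9536 = 24.4 days (vs. the pure-advection estimate x/v = 24.5 d).

24.4 days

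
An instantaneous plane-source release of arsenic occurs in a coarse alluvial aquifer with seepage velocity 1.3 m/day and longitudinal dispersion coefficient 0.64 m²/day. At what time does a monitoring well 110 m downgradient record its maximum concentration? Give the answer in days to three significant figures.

For the 1D instantaneous-source solution, setting ∂C/∂t = 0 at fixed x gives v²t² + 2Dt − x² = 0, so t = (√(D² + v²x²) − D)/v².
√(D² + v²x²) = √(0.64² + 1.3² × 110²) = 143.0; v² = 1.69.
t = (143.0 − 0.64)/1.69 = 84.2 days (vs. the pure-advection estimate x/v = 84.6 d).

84.2 days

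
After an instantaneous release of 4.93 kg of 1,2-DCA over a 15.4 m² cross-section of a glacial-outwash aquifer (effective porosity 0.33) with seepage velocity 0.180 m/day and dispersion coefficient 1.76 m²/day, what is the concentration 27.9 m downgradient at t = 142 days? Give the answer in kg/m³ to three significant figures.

0.0172 kg/m³

For an instantaneous plane source, C(x,t) = M/(n_e·A·√(4πDt)) · exp(−(x−vt)²/(4Dt)), with n_e·A the pore (flow) area.
Plume center vt = 0.180 × 142 = 25.56 m, so the well at 27.9 m is 2.34 m downgradient of the peak.
√(4πDt) = 56.04 m, giving peak height M/(n_e·A·√(4πDt)) = 4.93/(0.33 × 15.4 × 56.04) = 0.01731 kg/m³.
(x−vt)²/(4Dt) = (2.34)²/(4 × 1.76 × 142) = 0.005477; exp(−0.005477) = 0.9945.
C = 0.01731 × 0.9945 = 0.0172 kg/m³.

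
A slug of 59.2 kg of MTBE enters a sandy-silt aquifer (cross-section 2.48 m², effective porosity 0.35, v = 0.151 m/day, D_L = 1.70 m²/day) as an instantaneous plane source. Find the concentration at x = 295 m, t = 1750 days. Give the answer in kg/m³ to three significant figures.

For an instantaneous plane source, C(x,t) = M/(n_e·A·√(4πDt)) · exp(−(x−vt)²/(4Dt)), with n_e·A the pore (flow) area.
Plume center vt = 0.151 × 1750 = 264.25 m, so the well at 295 m is 30.75 m downgradient of the peak.
√(4πDt) = 193.4 m, giving peak height M/(n_e·A·√(4πDt)) = 59.2/(0.35 × 2.48 × 193.4) = 0.3527 kg/m³.
(x−vt)²/(4Dt) = (30.75)²/(4 × 1.70 × 1750) = 0.07946; exp(−0.07946) = 0.9236.
C = 0.3527 × 0.9236 = 0.326 kg/m³.

0.326 kg/m³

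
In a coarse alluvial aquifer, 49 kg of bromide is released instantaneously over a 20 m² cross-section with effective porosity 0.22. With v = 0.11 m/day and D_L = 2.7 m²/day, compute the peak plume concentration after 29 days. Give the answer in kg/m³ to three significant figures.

The peak of an instantaneous 1D plume sits at x = vt; there the Gaussian factor is 1 and C_max = M/(n_e·A·√(4πDt)), where n_e·A is the pore area the mass is dissolved in.
√(4πDt) = √(4π × 2.7 × 29) = 31.37 m, so C_max = 49/(0.22 × 20 × 31.37) = 0.355 kg/m³.

0.355 kg/m³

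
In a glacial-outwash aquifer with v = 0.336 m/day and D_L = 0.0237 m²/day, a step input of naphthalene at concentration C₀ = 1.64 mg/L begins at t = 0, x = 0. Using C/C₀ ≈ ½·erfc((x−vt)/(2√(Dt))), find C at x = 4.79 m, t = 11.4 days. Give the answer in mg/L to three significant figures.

For a continuous step input, C/C₀ ≈ ½·erfc((x−vt)/(2√(Dt))).
vt = 0.336 × 11.4 = 3.8304 m and 2√(Dt) = 2√(0.0237 × 11.4) = 1.040 m.
Argument (x−vt)/(2√(Dt)) = (4.79 − 3.8304)/1.040 = 0.9227; ½·erfc(0.9227) = 0.09596.
C = 1.64 × 0.09596 = 0.157 mg/L.

0.157 mg/L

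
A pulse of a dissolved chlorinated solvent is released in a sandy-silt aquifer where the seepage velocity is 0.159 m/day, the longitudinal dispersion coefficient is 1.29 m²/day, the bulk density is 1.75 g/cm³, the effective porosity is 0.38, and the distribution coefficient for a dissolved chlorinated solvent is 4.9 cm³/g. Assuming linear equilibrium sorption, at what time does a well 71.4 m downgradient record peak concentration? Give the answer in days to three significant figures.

9450 days

Retardation factor R = 1 + ρ_b·K_d/n = 1 + 1.75 × 4.9/0.38 = 23.57.
Sorption retards both mechanisms: v_R = v/R = 0.006746 m/day, D_R = D/R = 0.05473 m²/day.
Peak time from v_R²t² + 2D_R t − x² = 0: t = (√(D_R² + v_R²x²) − D_R)/v_R².
√(D_R² + v_R²x²) = √(0.05473² + 0.006746² × 71.4²) = 0.4848; v_R² = 4.551e-05.
t = (0.4848 − 0.05473)/4.551e-05 = 9450 days.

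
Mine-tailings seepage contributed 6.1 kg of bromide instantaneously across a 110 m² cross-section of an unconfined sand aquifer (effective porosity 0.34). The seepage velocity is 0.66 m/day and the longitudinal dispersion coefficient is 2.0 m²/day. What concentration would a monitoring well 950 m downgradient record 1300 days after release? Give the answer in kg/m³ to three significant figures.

For an instantaneous plane source, C(x,t) = M/(n_e·A·√(4πDt)) · exp(−(x−vt)²/(4Dt)), with n_e·A the pore (flow) area.
Plume center vt = 0.66 × 1300 = 858 m, so the well at 950 m is 92 m downgradient of the peak.
√(4πDt) = 180.8 m, giving peak height M/(n_e·A·√(4πDt)) = 6.1/(0.34 × 110 × 180.8) = 0.0009021 kg/m³.
(x−vt)²/(4Dt) = (92)²/(4 × 2.0 × 1300) = 0.8138; exp(−0.8138) = 0.4432.
C = 0.0009021 × 0.4432 = 0.000400 kg/m³.

0.000400 kg/m³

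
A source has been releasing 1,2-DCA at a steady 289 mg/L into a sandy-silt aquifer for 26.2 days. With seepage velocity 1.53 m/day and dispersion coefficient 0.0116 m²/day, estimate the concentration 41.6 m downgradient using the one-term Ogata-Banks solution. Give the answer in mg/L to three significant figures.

7.54 mg/L

For a continuous step input, C/C₀ ≈ ½·erfc((x−vt)/(2√(Dt))).
vt = 1.53 × 26.2 = 40.086 m and 2√(Dt) = 2√(0.0116 × 26.2) = 1.103 m.
Argument (x−vt)/(2√(Dt)) = (41.6 − 40.086)/1.103 = 1.373; ½·erfc(1.373) = 0.02609.
C = 289 × 0.02609 = 7.54 mg/L.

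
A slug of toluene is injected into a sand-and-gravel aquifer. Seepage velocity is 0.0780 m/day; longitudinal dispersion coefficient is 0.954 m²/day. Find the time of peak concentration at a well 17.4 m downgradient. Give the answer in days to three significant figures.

116 days

For the 1D instantaneous-source solution, setting ∂C/∂t = 0 at fixed x gives v²t² + 2Dt − x² = 0, so t = (√(D² + v²x²) − D)/v².
√(D² + v²x²) = √(0.954² + 0.0780² × 17.4²) = 1.659; v² = 0.006084.
t = (1.659 − 0.954)/0.006084 = 116 days (vs. the pure-advection estimate x/v = 223 d).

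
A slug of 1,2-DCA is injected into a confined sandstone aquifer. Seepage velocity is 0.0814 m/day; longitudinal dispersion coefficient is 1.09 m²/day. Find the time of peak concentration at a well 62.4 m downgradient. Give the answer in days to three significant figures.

For the 1D instantaneous-source solution, setting ∂C/∂t = 0 at fixed x gives v²t² + 2Dt − x² = 0, so t = (√(D² + v²x²) − D)/v².
√(D² + v²x²) = √(1.09² + 0.0814² × 62.4²) = 5.195; v² = 0.00662596.
t = (5.195 − 1.09)/0.00662596 = 620 days (vs. the pure-advection estimate x/v = 767 d).

620 days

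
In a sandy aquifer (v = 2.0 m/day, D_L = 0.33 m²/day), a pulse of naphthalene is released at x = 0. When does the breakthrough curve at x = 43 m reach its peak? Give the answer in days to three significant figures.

For the 1D instantaneous-source solution, setting ∂C/∂t = 0 at fixed x gives v²t² + 2Dt − x² = 0, so t = (√(D² + v²x²) − D)/v².
√(D² + v²x²) = √(0.33² + 2.0² × 43²) = 86.00; v² = 4.
t = (86.00 − 0.33)/4 = 21.4 days (vs. the pure-advection estimate x/v = 21.5 d).

21.4 days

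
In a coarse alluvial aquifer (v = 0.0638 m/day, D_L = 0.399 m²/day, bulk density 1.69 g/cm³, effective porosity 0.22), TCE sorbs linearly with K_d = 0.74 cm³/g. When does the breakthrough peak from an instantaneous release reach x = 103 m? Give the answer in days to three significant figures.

10200 days

Retardation factor R = 1 + ρ_b·K_d/n = 1 + 1.69 × 0.74/0.22 = 6.685.
Sorption retards both mechanisms: v_R = v/R = 0.009544 m/day, D_R = D/R = 0.05969 m²/day.
Peak time from v_R²t² + 2D_R t − x² = 0: t = (√(D_R² + v_R²x²) − D_R)/v_R².
√(D_R² + v_R²x²) = √(0.05969² + 0.009544² × 103²) = 0.9848; v_R² = 9.109e-05.
t = (0.9848 − 0.05969)/9.109e-05 = 10200 days.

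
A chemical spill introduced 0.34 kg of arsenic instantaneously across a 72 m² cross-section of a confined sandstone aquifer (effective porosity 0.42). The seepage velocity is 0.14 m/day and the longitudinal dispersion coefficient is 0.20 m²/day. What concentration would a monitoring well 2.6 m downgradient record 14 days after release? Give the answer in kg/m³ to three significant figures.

For an instantaneous plane source, C(x,t) = M/(n_e·A·√(4πDt)) · exp(−(x−vt)²/(4Dt)), with n_e·A the pore (flow) area.
Plume center vt = 0.14 × 14 = 1.96 m, so the well at 2.6 m is 0.64 m downgradient of the peak.
√(4πDt) = 5.932 m, giving peak height M/(n_e·A·√(4πDt)) = 0.34/(0.42 × 72 × 5.932) = 0.001895 kg/m³.
(x−vt)²/(4Dt) = (0.64)²/(4 × 0.20 × 14) = 0.03657; exp(−0.03657) = 0.9641.
C = 0.001895 × 0.9641 = 0.00183 kg/m³.

0.00183 kg/m³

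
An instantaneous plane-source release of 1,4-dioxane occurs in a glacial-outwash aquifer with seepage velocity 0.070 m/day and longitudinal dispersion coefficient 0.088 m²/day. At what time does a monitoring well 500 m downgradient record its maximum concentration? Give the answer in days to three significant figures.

For the 1D instantaneous-source solution, setting ∂C/∂t = 0 at fixed x gives v²t² + 2Dt − x² = 0, so t = (√(D² + v²x²) − D)/v².
√(D² + v²x²) = √(0.088² + 0.070² × 500²) = 35.00; v² = 0.0049.
t = (35.00 − 0.088)/0.0049 = 7120 days (vs. the pure-advection estimate x/v = 7140 d).

7120 days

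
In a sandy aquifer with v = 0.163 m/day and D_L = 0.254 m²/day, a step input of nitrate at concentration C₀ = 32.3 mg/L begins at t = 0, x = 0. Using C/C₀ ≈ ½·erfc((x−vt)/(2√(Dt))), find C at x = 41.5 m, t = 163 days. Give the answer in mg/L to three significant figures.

For a continuous step input, C/C₀ ≈ ½·erfc((x−vt)/(2√(Dt))).
vt = 0.163 × 163 = 26.569 m and 2√(Dt) = 2√(0.254 × 163) = 12.87 m.
Argument (x−vt)/(2√(Dt)) = (41.5 − 26.569)/12.87 = 1.160; ½·erfc(1.160) = 0.05045.
C = 32.3 × 0.05045 = 1.63 mg/L.

1.63 mg/L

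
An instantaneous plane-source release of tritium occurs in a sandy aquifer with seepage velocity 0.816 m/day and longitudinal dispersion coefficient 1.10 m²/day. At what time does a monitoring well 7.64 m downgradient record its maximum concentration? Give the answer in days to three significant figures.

7.86 days

For the 1D instantaneous-source solution, setting ∂C/∂t = 0 at fixed x gives v²t² + 2Dt − x² = 0, so t = (√(D² + v²x²) − D)/v².
√(D² + v²x²) = √(1.10² + 0.816² × 7.64²) = 6.331; v² = 0.665856.
t = (6.331 − 1.10)/0.665856 = 7.86 days (vs. the pure-advection estimate x/v = 9.36 d).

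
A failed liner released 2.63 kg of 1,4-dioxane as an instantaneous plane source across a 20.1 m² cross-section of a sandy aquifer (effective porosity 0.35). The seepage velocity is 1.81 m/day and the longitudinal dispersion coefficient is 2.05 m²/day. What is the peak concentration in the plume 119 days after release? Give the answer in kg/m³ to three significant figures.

The peak of an instantaneous 1D plume sits at x = vt; there the Gaussian factor is 1 and C_max = M/(n_e·A·√(4πDt)), where n_e·A is the pore area the mass is dissolved in.
√(4πDt) = √(4π × 2.05 × 119) = 55.37 m, so C_max = 2.63/(0.35 × 20.1 × 55.37) = 0.00675 kg/m³.

0.00675 kg/m³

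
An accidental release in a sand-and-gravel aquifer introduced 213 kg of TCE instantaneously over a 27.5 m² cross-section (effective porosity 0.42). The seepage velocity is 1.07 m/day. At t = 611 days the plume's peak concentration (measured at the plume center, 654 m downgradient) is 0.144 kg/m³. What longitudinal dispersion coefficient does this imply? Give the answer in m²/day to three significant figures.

At the plume center C_max = M/(n_e·A·√(4πDt)), so D = M²/(4πt·(n_e·A·C_max)²).
n_e·A·C_max = 0.42 × 27.5 × 0.144 = 1.663 kg/m.
D = 213²/(4π × 611 × 1.663²) = 2.14 m²/day.

2.14 m²/day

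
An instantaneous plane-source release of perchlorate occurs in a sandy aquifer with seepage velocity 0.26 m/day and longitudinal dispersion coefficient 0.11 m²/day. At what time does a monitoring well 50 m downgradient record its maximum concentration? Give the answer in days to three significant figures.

For the 1D instantaneous-source solution, setting ∂C/∂t = 0 at fixed x gives v²t² + 2Dt − x² = 0, so t = (√(D² + v²x²) − D)/v².
√(D² + v²x²) = √(0.11² + 0.26² × 50²) = 13.00; v² = 0.0676.
t = (13.00 − 0.11)/0.0676 = 191 days (vs. the pure-advection estimate x/v = 192 d).

191 days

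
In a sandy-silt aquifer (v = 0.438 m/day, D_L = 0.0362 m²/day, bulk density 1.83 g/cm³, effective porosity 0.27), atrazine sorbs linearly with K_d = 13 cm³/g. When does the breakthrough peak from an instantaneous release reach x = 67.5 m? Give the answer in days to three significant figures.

Retardation factor R = 1 + ρ_b·K_d/n = 1 + 1.83 × 13/0.27 = 89.11.
Sorption retards both mechanisms: v_R = v/R = 0.004915 m/day, D_R = D/R = 0.0004062 m²/day.
Peak time from v_R²t² + 2D_R t − x² = 0: t = (√(D_R² + v_R²x²) − D_R)/v_R².
√(D_R² + v_R²x²) = √(0.0004062² + 0.004915² × 67.5²) = 0.3318; v_R² = 2.416e-05.
t = (0.3318 − 0.0004062)/2.416e-05 = 13700 days.

13700 days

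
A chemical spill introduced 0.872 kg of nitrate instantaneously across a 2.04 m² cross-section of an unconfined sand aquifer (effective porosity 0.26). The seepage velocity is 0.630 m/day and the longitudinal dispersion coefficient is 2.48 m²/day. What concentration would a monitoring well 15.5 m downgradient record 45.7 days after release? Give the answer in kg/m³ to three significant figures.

For an instantaneous plane source, C(x,t) = M/(n_e·A·√(4πDt)) · exp(−(x−vt)²/(4Dt)), with n_e·A the pore (flow) area.
Plume center vt = 0.630 × 45.7 = 28.791 m, so the well at 15.5 m is 13.291 m upgradient of the peak.
√(4πDt) = 37.74 m, giving peak height M/(n_e·A·√(4πDt)) = 0.872/(0.26 × 2.04 × 37.74) = 0.04356 kg/m³.
(x−vt)²/(4Dt) = (-13.291)²/(4 × 2.48 × 45.7) = 0.3897; exp(−0.3897) = 0.6773.
C = 0.04356 × 0.6773 = 0.0295 kg/m³.

0.0295 kg/m³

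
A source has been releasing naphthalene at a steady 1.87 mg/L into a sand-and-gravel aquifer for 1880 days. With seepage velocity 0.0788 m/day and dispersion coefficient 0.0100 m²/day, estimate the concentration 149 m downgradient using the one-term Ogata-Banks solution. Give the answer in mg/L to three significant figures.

For a continuous step input, C/C₀ ≈ ½·erfc((x−vt)/(2√(Dt))).
vt = 0.0788 × 1880 = 148.144 m and 2√(Dt) = 2√(0.0100 × 1880) = 8.672 m.
Argument (x−vt)/(2√(Dt)) = (149 − 148.144)/8.672 = 0.09871; ½·erfc(0.09871) = 0.4445.
C = 1.87 × 0.4445 = 0.831 mg/L.

0.831 mg/L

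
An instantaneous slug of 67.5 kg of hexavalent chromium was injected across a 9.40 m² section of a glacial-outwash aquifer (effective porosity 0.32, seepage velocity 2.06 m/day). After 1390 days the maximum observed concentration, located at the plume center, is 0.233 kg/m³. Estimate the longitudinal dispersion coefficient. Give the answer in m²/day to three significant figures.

At the plume center C_max = M/(n_e·A·√(4πDt)), so D = M²/(4πt·(n_e·A·C_max)²).
n_e·A·C_max = 0.32 × 9.40 × 0.233 = 0.7009 kg/m.
D = 67.5²/(4π × 1390 × 0.7009²) = 0.531 m²/day.

0.531 m²/day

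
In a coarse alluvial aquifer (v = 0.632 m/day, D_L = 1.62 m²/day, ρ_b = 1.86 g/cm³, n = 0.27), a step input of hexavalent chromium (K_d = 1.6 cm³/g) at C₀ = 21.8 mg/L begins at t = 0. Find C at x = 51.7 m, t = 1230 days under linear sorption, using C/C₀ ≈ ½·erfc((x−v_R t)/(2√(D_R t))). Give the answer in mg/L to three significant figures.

16.6 mg/L

Retardation factor R = 1 + ρ_b·K_d/n = 1 + 1.86 × 1.6/0.27 = 12.02.
Sorption retards both mechanisms: v_R = v/R = 0.05258 m/day, D_R = D/R = 0.1348 m²/day.
v_R·t = 0.05258 × 1230 = 64.6734 m; 2√(D_R t) = 25.75 m; argument = (51.7 − 64.6734)/25.75 = -0.5038.
C = C₀ × ½·erfc(-0.5038) = 21.8 × 0.7619 = 16.6 mg/L.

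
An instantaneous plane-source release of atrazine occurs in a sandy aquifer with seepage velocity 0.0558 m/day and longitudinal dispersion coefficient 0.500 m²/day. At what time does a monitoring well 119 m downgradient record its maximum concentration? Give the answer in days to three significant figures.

1980 days

For the 1D instantaneous-source solution, setting ∂C/∂t = 0 at fixed x gives v²t² + 2Dt − x² = 0, so t = (√(D² + v²x²) − D)/v².
√(D² + v²x²) = √(0.500² + 0.0558² × 119²) = 6.659; v² = 0.00311364.
t = (6.659 − 0.500)/0.00311364 = 1980 days (vs. the pure-advection estimate x/v = 2130 d).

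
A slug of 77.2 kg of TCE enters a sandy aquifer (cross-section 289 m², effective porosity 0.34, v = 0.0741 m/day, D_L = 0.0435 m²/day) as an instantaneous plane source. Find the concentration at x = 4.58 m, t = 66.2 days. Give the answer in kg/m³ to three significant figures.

For an instantaneous plane source, C(x,t) = M/(n_e·A·√(4πDt)) · exp(−(x−vt)²/(4Dt)), with n_e·A the pore (flow) area.
Plume center vt = 0.0741 × 66.2 = 4.90542 m, so the well at 4.58 m is 0.32542 m upgradient of the peak.
√(4πDt) = 6.016 m, giving peak height M/(n_e·A·√(4πDt)) = 77.2/(0.34 × 289 × 6.016) = 0.1306 kg/m³.
(x−vt)²/(4Dt) = (-0.32542)²/(4 × 0.0435 × 66.2) = 0.009194; exp(−0.009194) = 0.9908.
C = 0.1306 × 0.9908 = 0.129 kg/m³.

0.129 kg/m³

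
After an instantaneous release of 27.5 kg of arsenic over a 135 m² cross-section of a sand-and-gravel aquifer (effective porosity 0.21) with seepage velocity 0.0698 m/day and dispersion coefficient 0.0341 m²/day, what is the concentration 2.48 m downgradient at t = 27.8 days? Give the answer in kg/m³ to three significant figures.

For an instantaneous plane source, C(x,t) = M/(n_e·A·√(4πDt)) · exp(−(x−vt)²/(4Dt)), with n_e·A the pore (flow) area.
Plume center vt = 0.0698 × 27.8 = 1.94044 m, so the well at 2.48 m is 0.53956 m downgradient of the peak.
√(4πDt) = 3.451 m, giving peak height M/(n_e·A·√(4πDt)) = 27.5/(0.21 × 135 × 3.451) = 0.2811 kg/m³.
(x−vt)²/(4Dt) = (0.53956)²/(4 × 0.0341 × 27.8) = 0.07678; exp(−0.07678) = 0.9261.
C = 0.2811 × 0.9261 = 0.260 kg/m³.

0.260 kg/m³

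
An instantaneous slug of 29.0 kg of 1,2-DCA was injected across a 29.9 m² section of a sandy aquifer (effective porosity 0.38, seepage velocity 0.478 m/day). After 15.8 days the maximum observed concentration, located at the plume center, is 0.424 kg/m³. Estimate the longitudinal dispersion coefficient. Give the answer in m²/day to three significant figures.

At the plume center C_max = M/(n_e·A·√(4πDt)), so D = M²/(4πt·(n_e·A·C_max)²).
n_e·A·C_max = 0.38 × 29.9 × 0.424 = 4.817 kg/m.
D = 29.0²/(4π × 15.8 × 4.817²) = 0.183 m²/day.

0.183 m²/day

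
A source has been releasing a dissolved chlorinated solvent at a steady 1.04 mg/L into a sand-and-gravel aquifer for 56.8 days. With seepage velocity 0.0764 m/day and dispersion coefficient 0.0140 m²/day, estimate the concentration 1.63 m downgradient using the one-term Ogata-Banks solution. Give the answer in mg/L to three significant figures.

For a continuous step input, C/C₀ ≈ ½·erfc((x−vt)/(2√(Dt))).
vt = 0.0764 × 56.8 = 4.33952 m and 2√(Dt) = 2√(0.0140 × 56.8) = 1.783 m.
Argument (x−vt)/(2√(Dt)) = (1.63 − 4.33952)/1.783 = -1.520; ½·erfc(-1.520) = 0.9842.
C = 1.04 × 0.9842 = 1.02 mg/L.

1.02 mg/L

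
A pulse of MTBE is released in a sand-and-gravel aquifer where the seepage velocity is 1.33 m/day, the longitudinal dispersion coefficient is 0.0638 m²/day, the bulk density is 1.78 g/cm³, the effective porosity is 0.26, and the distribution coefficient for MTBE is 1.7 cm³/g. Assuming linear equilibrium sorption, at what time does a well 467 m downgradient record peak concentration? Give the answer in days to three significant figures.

4440 days

Retardation factor R = 1 + ρ_b·K_d/n = 1 + 1.78 × 1.7/0.26 = 12.64.
Sorption retards both mechanisms: v_R = v/R = 0.1052 m/day, D_R = D/R = 0.005047 m²/day.
Peak time from v_R²t² + 2D_R t − x² = 0: t = (√(D_R² + v_R²x²) − D_R)/v_R².
√(D_R² + v_R²x²) = √(0.005047² + 0.1052² × 467²) = 49.13; v_R² = 0.01107.
t = (49.13 − 0.005047)/0.01107 = 4440 days.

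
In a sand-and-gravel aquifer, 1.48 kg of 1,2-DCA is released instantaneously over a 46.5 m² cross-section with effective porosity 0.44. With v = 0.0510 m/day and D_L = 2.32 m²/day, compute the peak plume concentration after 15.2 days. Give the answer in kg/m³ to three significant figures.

0.00344 kg/m³

The peak of an instantaneous 1D plume sits at x = vt; there the Gaussian factor is 1 and C_max = M/(n_e·A·√(4πDt)), where n_e·A is the pore area the mass is dissolved in.
√(4πDt) = √(4π × 2.32 × 15.2) = 21.05 m, so C_max = 1.48/(0.44 × 46.5 × 21.05) = 0.00344 kg/m³.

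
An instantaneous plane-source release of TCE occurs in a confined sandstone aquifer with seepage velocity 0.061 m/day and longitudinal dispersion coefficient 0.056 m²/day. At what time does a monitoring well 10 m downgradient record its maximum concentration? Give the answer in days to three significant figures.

150 days

For the 1D instantaneous-source solution, setting ∂C/∂t = 0 at fixed x gives v²t² + 2Dt − x² = 0, so t = (√(D² + v²x²) − D)/v².
√(D² + v²x²) = √(0.056² + 0.061² × 10²) = 0.6126; v² = 0.003721.
t = (0.6126 − 0.056)/0.003721 = 150 days (vs. the pure-advection estimate x/v = 164 d).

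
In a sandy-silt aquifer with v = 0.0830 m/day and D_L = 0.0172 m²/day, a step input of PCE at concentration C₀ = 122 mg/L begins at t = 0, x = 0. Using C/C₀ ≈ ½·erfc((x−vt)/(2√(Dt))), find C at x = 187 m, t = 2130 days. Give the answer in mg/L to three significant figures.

14.2 mg/L

For a continuous step input, C/C₀ ≈ ½·erfc((x−vt)/(2√(Dt))).
vt = 0.0830 × 2130 = 176.79 m and 2√(Dt) = 2√(0.0172 × 2130) = 12.11 m.
Argument (x−vt)/(2√(Dt)) = (187 − 176.79)/12.11 = 0.8431; ½·erfc(0.8431) = 0.1166.
C = 122 × 0.1166 = 14.2 mg/L.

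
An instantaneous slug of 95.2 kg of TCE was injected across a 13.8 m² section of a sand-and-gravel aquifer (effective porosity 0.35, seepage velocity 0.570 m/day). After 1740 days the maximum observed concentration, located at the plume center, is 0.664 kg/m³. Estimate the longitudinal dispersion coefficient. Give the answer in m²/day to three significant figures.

At the plume center C_max = M/(n_e·A·√(4πDt)), so D = M²/(4πt·(n_e·A·C_max)²).
n_e·A·C_max = 0.35 × 13.8 × 0.664 = 3.207 kg/m.
D = 95.2²/(4π × 1740 × 3.207²) = 0.0403 m²/day.

0.0403 m²/day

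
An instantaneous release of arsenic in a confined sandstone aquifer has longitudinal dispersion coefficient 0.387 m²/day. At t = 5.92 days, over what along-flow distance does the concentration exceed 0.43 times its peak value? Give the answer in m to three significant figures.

The plume is Gaussian with σ = √(2Dt) = √(2 × 0.387 × 5.92) = 2.141 m.
C/C_peak = exp(−Δx²/(2σ²)) = 0.43 ⇒ Δx = σ·√(−2 ln 0.43) = 2.141 × 1.299 = 2.781 m.
Width = 2Δx = 5.56 m.

5.56 m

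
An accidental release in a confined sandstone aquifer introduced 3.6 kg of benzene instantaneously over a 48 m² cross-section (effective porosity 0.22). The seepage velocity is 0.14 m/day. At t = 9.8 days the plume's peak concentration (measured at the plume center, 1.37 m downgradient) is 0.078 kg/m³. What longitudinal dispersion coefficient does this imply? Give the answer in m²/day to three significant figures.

0.155 m²/day

At the plume center C_max = M/(n_e·A·√(4πDt)), so D = M²/(4πt·(n_e·A·C_max)²).
n_e·A·C_max = 0.22 × 48 × 0.078 = 0.8237 kg/m.
D = 3.6²/(4π × 9.8 × 0.8237²) = 0.155 m²/day.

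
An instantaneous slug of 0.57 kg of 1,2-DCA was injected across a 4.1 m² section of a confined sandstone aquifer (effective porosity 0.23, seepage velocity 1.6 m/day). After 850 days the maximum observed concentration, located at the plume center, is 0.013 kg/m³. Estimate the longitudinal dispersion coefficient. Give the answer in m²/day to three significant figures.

At the plume center C_max = M/(n_e·A·√(4πDt)), so D = M²/(4πt·(n_e·A·C_max)²).
n_e·A·C_max = 0.23 × 4.1 × 0.013 = 0.01226 kg/m.
D = 0.57²/(4π × 850 × 0.01226²) = 0.202 m²/day.

0.202 m²/day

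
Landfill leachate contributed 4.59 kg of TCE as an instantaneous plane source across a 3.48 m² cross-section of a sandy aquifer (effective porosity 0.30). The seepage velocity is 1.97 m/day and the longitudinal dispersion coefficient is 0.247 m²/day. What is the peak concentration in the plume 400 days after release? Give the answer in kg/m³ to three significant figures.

0.125 kg/m³

The peak of an instantaneous 1D plume sits at x = vt; there the Gaussian factor is 1 and C_max = M/(n_e·A·√(4πDt)), where n_e·A is the pore area the mass is dissolved in.
√(4πDt) = √(4π × 0.247 × 400) = 35.24 m, so C_max = 4.59/(0.30 × 3.48 × 35.24) = 0.125 kg/m³.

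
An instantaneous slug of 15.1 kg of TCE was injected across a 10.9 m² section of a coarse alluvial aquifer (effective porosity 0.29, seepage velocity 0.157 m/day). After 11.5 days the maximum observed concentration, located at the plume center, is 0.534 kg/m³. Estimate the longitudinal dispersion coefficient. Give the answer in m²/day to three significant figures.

0.554 m²/day

At the plume center C_max = M/(n_e·A·√(4πDt)), so D = M²/(4πt·(n_e·A·C_max)²).
n_e·A·C_max = 0.29 × 10.9 × 0.534 = 1.688 kg/m.
D = 15.1²/(4π × 11.5 × 1.688²) = 0.554 m²/day.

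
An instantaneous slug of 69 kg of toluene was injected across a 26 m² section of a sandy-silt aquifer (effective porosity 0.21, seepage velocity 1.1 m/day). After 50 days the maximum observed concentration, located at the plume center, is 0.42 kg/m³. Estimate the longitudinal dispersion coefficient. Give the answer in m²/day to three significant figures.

1.44 m²/day

At the plume center C_max = M/(n_e·A·√(4πDt)), so D = M²/(4πt·(n_e·A·C_max)²).
n_e·A·C_max = 0.21 × 26 × 0.42 = 2.293 kg/m.
D = 69²/(4π × 50 × 2.293²) = 1.44 m²/day.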